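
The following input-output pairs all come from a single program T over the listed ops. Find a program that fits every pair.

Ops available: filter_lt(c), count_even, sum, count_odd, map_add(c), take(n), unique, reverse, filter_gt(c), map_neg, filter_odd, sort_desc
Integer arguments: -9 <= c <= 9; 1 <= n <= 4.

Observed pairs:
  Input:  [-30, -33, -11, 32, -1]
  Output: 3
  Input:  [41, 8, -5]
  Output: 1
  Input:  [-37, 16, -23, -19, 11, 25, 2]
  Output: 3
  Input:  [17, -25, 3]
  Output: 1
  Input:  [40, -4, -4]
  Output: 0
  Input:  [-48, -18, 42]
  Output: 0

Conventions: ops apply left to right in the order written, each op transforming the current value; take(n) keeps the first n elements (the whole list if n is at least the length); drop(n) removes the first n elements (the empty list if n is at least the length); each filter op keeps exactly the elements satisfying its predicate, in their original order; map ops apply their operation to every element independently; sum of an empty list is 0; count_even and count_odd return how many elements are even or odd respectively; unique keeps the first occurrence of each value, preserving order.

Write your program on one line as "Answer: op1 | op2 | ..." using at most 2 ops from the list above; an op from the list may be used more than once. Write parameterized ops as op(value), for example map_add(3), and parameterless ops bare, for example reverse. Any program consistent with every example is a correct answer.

filter_lt(0) | count_odd

Check, running the answer program on each example:
  [-30, -33, -11, 32, -1] -> [-30, -33, -11, -1] -> 3
  [41, 8, -5] -> [-5] -> 1
  [-37, 16, -23, -19, 11, 25, 2] -> [-37, -23, -19] -> 3
  [17, -25, 3] -> [-25] -> 1
  [40, -4, -4] -> [-4, -4] -> 0
  [-48, -18, 42] -> [-48, -18] -> 0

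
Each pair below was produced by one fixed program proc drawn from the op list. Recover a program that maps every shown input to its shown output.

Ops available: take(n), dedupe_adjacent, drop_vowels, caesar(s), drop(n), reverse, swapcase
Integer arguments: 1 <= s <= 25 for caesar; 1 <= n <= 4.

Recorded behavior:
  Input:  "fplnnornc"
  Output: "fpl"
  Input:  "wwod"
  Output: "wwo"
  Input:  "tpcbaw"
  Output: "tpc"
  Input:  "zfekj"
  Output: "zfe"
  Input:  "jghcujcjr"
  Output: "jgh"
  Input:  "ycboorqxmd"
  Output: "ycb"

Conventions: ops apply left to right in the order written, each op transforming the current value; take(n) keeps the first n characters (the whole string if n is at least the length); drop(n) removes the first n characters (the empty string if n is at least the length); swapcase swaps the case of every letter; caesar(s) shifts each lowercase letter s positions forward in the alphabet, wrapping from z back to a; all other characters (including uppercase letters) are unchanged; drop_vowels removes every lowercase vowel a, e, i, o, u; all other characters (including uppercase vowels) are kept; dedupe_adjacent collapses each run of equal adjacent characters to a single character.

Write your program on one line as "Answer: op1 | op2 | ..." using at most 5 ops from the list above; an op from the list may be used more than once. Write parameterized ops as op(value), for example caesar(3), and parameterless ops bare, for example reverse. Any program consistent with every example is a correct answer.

swapcase | take(4) | take(3) | swapcase

Check, running the answer program on each example:
  "fplnnornc" -> "FPLNNORNC" -> "FPLN" -> "FPL" -> "fpl"
  "wwod" -> "WWOD" -> "WWOD" -> "WWO" -> "wwo"
  "tpcbaw" -> "TPCBAW" -> "TPCB" -> "TPC" -> "tpc"
  "zfekj" -> "ZFEKJ" -> "ZFEK" -> "ZFE" -> "zfe"
  "jghcujcjr" -> "JGHCUJCJR" -> "JGHC" -> "JGH" -> "jgh"
  "ycboorqxmd" -> "YCBOORQXMD" -> "YCBO" -> "YCB" -> "ycb"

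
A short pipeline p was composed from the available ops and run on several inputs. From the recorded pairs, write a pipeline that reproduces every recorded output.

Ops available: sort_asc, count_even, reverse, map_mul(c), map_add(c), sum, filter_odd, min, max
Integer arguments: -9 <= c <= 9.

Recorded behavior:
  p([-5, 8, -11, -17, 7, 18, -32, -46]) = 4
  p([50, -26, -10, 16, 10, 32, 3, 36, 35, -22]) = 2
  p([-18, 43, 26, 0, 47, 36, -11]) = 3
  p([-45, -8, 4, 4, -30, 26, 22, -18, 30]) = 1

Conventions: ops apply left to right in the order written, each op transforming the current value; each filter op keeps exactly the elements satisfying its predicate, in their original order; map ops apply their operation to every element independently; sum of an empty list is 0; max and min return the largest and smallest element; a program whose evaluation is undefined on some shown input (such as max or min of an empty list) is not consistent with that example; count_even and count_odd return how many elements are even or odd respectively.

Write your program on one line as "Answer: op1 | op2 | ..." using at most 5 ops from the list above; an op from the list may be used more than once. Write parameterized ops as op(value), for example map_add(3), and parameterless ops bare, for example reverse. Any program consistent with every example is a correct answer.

filter_odd | map_add(3) | map_mul(3) | count_even

Check, running the answer program on each example:
  [-5, 8, -11, -17, 7, 18, -32, -46] -> [-5, -11, -17, 7] -> [-2, -8, -14, 10] -> [-6, -24, -42, 30] -> 4
  [50, -26, -10, 16, 10, 32, 3, 36, 35, -22] -> [3, 35] -> [6, 38] -> [18, 114] -> 2
  [-18, 43, 26, 0, 47, 36, -11] -> [43, 47, -11] -> [46, 50, -8] -> [138, 150, -24] -> 3
  [-45, -8, 4, 4, -30, 26, 22, -18, 30] -> [-45] -> [-42] -> [-126] -> 1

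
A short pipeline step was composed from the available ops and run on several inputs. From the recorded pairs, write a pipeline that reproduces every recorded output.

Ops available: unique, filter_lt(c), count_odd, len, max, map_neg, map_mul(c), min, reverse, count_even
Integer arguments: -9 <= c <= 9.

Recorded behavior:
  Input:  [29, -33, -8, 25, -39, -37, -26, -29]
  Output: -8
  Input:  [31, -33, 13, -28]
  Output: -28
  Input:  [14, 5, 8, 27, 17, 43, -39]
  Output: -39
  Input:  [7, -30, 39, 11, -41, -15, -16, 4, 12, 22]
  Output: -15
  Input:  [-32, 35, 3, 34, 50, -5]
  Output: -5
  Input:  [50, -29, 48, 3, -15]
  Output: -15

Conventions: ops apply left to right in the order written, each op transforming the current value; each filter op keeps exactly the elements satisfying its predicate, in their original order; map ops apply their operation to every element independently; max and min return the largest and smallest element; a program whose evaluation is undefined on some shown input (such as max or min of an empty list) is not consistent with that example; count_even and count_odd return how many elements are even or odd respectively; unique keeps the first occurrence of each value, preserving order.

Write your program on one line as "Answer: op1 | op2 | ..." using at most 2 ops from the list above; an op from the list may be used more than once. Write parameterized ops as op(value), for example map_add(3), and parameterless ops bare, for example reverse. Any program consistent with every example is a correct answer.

filter_lt(1) | max

Check, running the answer program on each example:
  [29, -33, -8, 25, -39, -37, -26, -29] -> [-33, -8, -39, -37, -26, -29] -> -8
  [31, -33, 13, -28] -> [-33, -28] -> -28
  [14, 5, 8, 27, 17, 43, -39] -> [-39] -> -39
  [7, -30, 39, 11, -41, -15, -16, 4, 12, 22] -> [-30, -41, -15, -16] -> -15
  [-32, 35, 3, 34, 50, -5] -> [-32, -5] -> -5
  [50, -29, 48, 3, -15] -> [-29, -15] -> -15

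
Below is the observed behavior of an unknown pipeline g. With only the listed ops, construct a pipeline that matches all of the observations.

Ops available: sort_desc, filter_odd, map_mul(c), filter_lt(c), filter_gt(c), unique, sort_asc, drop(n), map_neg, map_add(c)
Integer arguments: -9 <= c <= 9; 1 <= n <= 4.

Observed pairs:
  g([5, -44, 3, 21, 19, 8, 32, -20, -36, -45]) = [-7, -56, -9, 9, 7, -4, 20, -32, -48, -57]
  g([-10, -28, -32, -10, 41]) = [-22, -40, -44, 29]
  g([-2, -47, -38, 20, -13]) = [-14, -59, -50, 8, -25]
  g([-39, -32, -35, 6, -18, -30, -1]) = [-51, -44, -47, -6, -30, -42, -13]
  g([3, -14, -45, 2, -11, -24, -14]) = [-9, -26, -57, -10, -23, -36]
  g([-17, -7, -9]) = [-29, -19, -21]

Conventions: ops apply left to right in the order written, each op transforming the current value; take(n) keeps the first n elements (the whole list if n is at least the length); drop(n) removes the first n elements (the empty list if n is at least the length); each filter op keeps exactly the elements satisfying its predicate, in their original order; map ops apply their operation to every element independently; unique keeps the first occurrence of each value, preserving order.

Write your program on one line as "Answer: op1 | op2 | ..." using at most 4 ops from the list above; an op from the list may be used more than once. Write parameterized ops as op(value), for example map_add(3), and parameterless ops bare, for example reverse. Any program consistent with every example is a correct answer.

map_add(-4) | unique | map_add(-8)

Check, running the answer program on each example:
  [5, -44, 3, 21, 19, 8, 32, -20, -36, -45] -> [1, -48, -1, 17, 15, 4, 28, -24, -40, -49] -> [1, -48, -1, 17, 15, 4, 28, -24, -40, -49] -> [-7, -56, -9, 9, 7, -4, 20, -32, -48, -57]
  [-10, -28, -32, -10, 41] -> [-14, -32, -36, -14, 37] -> [-14, -32, -36, 37] -> [-22, -40, -44, 29]
  [-2, -47, -38, 20, -13] -> [-6, -51, -42, 16, -17] -> [-6, -51, -42, 16, -17] -> [-14, -59, -50, 8, -25]
  [-39, -32, -35, 6, -18, -30, -1] -> [-43, -36, -39, 2, -22, -34, -5] -> [-43, -36, -39, 2, -22, -34, -5] -> [-51, -44, -47, -6, -30, -42, -13]
  [3, -14, -45, 2, -11, -24, -14] -> [-1, -18, -49, -2, -15, -28, -18] -> [-1, -18, -49, -2, -15, -28] -> [-9, -26, -57, -10, -23, -36]
  [-17, -7, -9] -> [-21, -11, -13] -> [-21, -11, -13] -> [-29, -19, -21]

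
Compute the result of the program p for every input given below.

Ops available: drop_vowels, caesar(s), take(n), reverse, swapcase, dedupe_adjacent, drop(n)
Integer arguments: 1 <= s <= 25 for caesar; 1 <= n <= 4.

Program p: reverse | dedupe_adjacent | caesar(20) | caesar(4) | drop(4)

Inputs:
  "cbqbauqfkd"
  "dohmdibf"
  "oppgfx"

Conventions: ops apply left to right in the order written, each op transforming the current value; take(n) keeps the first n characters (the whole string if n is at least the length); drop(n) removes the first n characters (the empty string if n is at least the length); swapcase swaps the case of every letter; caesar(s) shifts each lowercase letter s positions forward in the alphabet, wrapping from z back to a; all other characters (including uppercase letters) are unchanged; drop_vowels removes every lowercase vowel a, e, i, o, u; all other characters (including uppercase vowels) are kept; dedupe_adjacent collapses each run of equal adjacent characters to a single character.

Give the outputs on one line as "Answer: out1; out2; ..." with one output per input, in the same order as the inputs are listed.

Execution, op by op:
  "cbqbauqfkd" -> "dkfquabqbc" -> "dkfquabqbc" -> "xezkouvkvw" -> "bidosyzoza" -> "syzoza"
  "dohmdibf" -> "fbidmhod" -> "fbidmhod" -> "zvcxgbix" -> "dzgbkfmb" -> "kfmb"
  "oppgfx" -> "xfgppo" -> "xfgpo" -> "rzaji" -> "vdenm" -> "m"

"syzoza"; "kfmb"; "m"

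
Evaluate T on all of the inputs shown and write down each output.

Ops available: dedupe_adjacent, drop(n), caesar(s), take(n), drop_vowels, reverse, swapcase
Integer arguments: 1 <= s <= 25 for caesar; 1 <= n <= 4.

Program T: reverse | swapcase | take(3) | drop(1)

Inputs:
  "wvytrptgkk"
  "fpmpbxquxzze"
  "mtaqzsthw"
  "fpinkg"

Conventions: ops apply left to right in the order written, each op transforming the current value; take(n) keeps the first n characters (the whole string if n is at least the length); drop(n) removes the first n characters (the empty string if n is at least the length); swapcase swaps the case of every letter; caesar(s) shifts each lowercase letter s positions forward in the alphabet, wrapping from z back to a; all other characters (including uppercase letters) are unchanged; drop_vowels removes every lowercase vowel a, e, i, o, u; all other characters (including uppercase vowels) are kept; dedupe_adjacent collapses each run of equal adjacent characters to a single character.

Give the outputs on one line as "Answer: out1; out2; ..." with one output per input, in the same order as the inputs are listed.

Execution, op by op:
  "wvytrptgkk" -> "kkgtprtyvw" -> "KKGTPRTYVW" -> "KKG" -> "KG"
  "fpmpbxquxzze" -> "ezzxuqxbpmpf" -> "EZZXUQXBPMPF" -> "EZZ" -> "ZZ"
  "mtaqzsthw" -> "whtszqatm" -> "WHTSZQATM" -> "WHT" -> "HT"
  "fpinkg" -> "gknipf" -> "GKNIPF" -> "GKN" -> "KN"

"KG"; "ZZ"; "HT"; "KN"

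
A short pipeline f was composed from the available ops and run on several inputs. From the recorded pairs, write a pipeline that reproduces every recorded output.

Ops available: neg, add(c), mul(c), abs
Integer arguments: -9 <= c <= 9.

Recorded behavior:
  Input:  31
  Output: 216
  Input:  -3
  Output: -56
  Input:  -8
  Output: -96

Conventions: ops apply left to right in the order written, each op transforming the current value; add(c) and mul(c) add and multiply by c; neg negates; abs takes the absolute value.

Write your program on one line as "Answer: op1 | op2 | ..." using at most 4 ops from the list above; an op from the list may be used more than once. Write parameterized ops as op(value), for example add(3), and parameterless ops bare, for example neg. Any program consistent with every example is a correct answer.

neg | add(4) | mul(-8)

Check, running the answer program on each example:
  31 -> -31 -> -27 -> 216
  -3 -> 3 -> 7 -> -56
  -8 -> 8 -> 12 -> -96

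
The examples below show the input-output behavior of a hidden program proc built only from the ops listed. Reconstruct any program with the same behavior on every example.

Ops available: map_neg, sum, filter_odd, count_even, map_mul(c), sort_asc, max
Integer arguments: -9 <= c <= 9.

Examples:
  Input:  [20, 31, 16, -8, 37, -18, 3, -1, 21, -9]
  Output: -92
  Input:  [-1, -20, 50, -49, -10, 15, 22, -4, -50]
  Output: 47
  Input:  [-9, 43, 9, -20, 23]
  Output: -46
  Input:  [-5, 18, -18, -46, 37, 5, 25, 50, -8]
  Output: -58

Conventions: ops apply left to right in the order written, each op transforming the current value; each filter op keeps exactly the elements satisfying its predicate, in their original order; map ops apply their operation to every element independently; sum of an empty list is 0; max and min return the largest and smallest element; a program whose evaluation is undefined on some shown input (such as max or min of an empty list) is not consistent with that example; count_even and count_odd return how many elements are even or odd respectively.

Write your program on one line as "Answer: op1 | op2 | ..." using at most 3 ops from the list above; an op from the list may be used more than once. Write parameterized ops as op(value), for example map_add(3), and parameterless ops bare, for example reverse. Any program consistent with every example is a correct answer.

sort_asc | map_neg | sum

Check, running the answer program on each example:
  [20, 31, 16, -8, 37, -18, 3, -1, 21, -9] -> [-18, -9, -8, -1, 3, 16, 20, 21, 31, 37] -> [18, 9, 8, 1, -3, -16, -20, -21, -31, -37] -> -92
  [-1, -20, 50, -49, -10, 15, 22, -4, -50] -> [-50, -49, -20, -10, -4, -1, 15, 22, 50] -> [50, 49, 20, 10, 4, 1, -15, -22, -50] -> 47
  [-9, 43, 9, -20, 23] -> [-20, -9, 9, 23, 43] -> [20, 9, -9, -23, -43] -> -46
  [-5, 18, -18, -46, 37, 5, 25, 50, -8] -> [-46, -18, -8, -5, 5, 18, 25, 37, 50] -> [46, 18, 8, 5, -5, -18, -25, -37, -50] -> -58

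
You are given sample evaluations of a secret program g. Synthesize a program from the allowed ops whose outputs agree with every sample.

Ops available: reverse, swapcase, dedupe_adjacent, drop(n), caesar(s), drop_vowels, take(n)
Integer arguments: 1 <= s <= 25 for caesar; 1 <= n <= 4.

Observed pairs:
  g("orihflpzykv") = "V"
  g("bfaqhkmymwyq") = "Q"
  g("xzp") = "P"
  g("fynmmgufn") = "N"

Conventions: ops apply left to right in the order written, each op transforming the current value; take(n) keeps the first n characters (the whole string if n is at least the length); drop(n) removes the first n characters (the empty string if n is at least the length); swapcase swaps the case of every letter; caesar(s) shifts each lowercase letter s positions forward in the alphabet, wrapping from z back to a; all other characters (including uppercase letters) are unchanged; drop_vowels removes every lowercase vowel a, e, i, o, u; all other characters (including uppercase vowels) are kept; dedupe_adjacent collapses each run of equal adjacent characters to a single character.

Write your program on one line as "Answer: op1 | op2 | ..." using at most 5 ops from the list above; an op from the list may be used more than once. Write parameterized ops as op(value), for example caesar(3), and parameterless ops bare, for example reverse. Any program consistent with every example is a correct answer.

dedupe_adjacent | drop_vowels | reverse | swapcase | take(1)

Check, running the answer program on each example:
  "orihflpzykv" -> "orihflpzykv" -> "rhflpzykv" -> "vkyzplfhr" -> "VKYZPLFHR" -> "V"
  "bfaqhkmymwyq" -> "bfaqhkmymwyq" -> "bfqhkmymwyq" -> "qywmymkhqfb" -> "QYWMYMKHQFB" -> "Q"
  "xzp" -> "xzp" -> "xzp" -> "pzx" -> "PZX" -> "P"
  "fynmmgufn" -> "fynmgufn" -> "fynmgfn" -> "nfgmnyf" -> "NFGMNYF" -> "N"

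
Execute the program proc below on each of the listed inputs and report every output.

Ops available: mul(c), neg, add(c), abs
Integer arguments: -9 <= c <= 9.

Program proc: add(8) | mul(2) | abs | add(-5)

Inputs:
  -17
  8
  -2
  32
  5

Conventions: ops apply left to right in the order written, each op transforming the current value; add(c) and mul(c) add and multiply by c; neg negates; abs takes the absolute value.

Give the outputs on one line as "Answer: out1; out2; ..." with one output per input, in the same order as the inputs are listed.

13; 27; 7; 75; 21

Execution, op by op:
  -17 -> -9 -> -18 -> 18 -> 13
  8 -> 16 -> 32 -> 32 -> 27
  -2 -> 6 -> 12 -> 12 -> 7
  32 -> 40 -> 80 -> 80 -> 75
  5 -> 13 -> 26 -> 26 -> 21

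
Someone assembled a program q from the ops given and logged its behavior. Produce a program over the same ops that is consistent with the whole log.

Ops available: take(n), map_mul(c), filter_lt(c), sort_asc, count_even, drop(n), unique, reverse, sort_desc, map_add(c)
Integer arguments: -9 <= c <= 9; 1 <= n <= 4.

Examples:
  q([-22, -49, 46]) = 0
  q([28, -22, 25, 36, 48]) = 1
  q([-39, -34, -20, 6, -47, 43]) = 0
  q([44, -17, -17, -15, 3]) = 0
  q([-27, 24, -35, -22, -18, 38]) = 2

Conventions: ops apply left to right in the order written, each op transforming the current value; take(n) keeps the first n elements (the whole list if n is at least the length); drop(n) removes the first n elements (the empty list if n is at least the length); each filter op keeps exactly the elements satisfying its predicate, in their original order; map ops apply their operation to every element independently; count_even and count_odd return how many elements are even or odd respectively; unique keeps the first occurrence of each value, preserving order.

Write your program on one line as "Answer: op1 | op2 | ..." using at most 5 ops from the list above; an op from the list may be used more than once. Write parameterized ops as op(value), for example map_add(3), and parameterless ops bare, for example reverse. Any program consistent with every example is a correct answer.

drop(1) | drop(3) | reverse | map_add(8) | count_even

Check, running the answer program on each example:
  [-22, -49, 46] -> [-49, 46] -> [] -> [] -> [] -> 0
  [28, -22, 25, 36, 48] -> [-22, 25, 36, 48] -> [48] -> [48] -> [56] -> 1
  [-39, -34, -20, 6, -47, 43] -> [-34, -20, 6, -47, 43] -> [-47, 43] -> [43, -47] -> [51, -39] -> 0
  [44, -17, -17, -15, 3] -> [-17, -17, -15, 3] -> [3] -> [3] -> [11] -> 0
  [-27, 24, -35, -22, -18, 38] -> [24, -35, -22, -18, 38] -> [-18, 38] -> [38, -18] -> [46, -10] -> 2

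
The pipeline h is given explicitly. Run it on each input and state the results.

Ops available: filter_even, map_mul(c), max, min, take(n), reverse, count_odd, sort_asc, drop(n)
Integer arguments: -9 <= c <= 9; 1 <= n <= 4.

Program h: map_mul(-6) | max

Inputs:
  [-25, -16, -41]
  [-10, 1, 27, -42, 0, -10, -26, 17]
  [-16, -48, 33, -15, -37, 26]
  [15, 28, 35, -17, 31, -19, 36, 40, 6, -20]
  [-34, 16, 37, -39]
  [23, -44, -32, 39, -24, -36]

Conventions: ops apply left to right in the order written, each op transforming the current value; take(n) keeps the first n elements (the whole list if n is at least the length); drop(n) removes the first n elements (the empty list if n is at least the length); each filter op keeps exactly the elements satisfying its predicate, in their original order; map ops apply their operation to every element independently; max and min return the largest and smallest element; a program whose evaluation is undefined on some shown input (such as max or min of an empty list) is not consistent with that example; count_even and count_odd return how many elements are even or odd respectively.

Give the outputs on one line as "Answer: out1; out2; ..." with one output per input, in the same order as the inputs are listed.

Execution, op by op:
  [-25, -16, -41] -> [150, 96, 246] -> 246
  [-10, 1, 27, -42, 0, -10, -26, 17] -> [60, -6, -162, 252, 0, 60, 156, -102] -> 252
  [-16, -48, 33, -15, -37, 26] -> [96, 288, -198, 90, 222, -156] -> 288
  [15, 28, 35, -17, 31, -19, 36, 40, 6, -20] -> [-90, -168, -210, 102, -186, 114, -216, -240, -36, 120] -> 120
  [-34, 16, 37, -39] -> [204, -96, -222, 234] -> 234
  [23, -44, -32, 39, -24, -36] -> [-138, 264, 192, -234, 144, 216] -> 264

246; 252; 288; 120; 234; 264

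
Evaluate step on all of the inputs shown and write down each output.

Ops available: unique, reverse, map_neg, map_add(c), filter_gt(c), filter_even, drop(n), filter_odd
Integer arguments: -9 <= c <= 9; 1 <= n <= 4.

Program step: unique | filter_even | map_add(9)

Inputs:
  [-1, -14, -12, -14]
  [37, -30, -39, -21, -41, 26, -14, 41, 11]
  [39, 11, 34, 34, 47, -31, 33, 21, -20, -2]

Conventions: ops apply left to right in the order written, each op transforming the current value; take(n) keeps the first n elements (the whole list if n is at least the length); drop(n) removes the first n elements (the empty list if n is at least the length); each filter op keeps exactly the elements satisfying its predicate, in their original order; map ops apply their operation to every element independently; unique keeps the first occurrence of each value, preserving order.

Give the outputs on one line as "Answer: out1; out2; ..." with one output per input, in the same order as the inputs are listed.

Execution, op by op:
  [-1, -14, -12, -14] -> [-1, -14, -12] -> [-14, -12] -> [-5, -3]
  [37, -30, -39, -21, -41, 26, -14, 41, 11] -> [37, -30, -39, -21, -41, 26, -14, 41, 11] -> [-30, 26, -14] -> [-21, 35, -5]
  [39, 11, 34, 34, 47, -31, 33, 21, -20, -2] -> [39, 11, 34, 47, -31, 33, 21, -20, -2] -> [34, -20, -2] -> [43, -11, 7]

[-5, -3]; [-21, 35, -5]; [43, -11, 7]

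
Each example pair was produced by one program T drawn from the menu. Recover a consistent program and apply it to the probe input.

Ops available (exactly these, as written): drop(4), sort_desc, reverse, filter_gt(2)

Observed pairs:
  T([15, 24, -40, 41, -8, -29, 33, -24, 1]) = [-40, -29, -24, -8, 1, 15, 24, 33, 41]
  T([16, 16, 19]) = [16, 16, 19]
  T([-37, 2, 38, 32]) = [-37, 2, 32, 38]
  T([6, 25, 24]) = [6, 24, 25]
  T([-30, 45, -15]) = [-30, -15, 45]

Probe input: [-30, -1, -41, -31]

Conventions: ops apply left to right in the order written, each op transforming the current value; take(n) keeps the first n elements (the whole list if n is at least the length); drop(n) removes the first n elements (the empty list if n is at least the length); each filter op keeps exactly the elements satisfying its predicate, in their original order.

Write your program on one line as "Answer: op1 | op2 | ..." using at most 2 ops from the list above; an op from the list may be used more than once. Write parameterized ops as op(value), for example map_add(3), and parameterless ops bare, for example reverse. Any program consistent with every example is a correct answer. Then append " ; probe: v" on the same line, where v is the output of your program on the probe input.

sort_desc | reverse ; probe: [-41, -31, -30, -1]

Check, running the answer program on each example:
  [15, 24, -40, 41, -8, -29, 33, -24, 1] -> [41, 33, 24, 15, 1, -8, -24, -29, -40] -> [-40, -29, -24, -8, 1, 15, 24, 33, 41]
  [16, 16, 19] -> [19, 16, 16] -> [16, 16, 19]
  [-37, 2, 38, 32] -> [38, 32, 2, -37] -> [-37, 2, 32, 38]
  [6, 25, 24] -> [25, 24, 6] -> [6, 24, 25]
  [-30, 45, -15] -> [45, -15, -30] -> [-30, -15, 45]
  probe: [-30, -1, -41, -31] -> [-1, -30, -31, -41] -> [-41, -31, -30, -1]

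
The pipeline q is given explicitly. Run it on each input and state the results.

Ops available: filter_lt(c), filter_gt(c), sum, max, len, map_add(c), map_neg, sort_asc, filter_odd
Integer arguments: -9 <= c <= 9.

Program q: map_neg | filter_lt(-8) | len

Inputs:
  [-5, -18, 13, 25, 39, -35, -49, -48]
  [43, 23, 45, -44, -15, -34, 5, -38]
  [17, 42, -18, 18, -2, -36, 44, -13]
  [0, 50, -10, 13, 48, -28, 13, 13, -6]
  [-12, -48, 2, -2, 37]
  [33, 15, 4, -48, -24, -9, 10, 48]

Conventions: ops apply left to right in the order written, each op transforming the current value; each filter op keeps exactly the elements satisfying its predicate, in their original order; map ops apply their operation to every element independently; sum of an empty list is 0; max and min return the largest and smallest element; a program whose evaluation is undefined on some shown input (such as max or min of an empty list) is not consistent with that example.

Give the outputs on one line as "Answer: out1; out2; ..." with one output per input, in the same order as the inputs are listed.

3; 3; 4; 5; 1; 4

Execution, op by op:
  [-5, -18, 13, 25, 39, -35, -49, -48] -> [5, 18, -13, -25, -39, 35, 49, 48] -> [-13, -25, -39] -> 3
  [43, 23, 45, -44, -15, -34, 5, -38] -> [-43, -23, -45, 44, 15, 34, -5, 38] -> [-43, -23, -45] -> 3
  [17, 42, -18, 18, -2, -36, 44, -13] -> [-17, -42, 18, -18, 2, 36, -44, 13] -> [-17, -42, -18, -44] -> 4
  [0, 50, -10, 13, 48, -28, 13, 13, -6] -> [0, -50, 10, -13, -48, 28, -13, -13, 6] -> [-50, -13, -48, -13, -13] -> 5
  [-12, -48, 2, -2, 37] -> [12, 48, -2, 2, -37] -> [-37] -> 1
  [33, 15, 4, -48, -24, -9, 10, 48] -> [-33, -15, -4, 48, 24, 9, -10, -48] -> [-33, -15, -10, -48] -> 4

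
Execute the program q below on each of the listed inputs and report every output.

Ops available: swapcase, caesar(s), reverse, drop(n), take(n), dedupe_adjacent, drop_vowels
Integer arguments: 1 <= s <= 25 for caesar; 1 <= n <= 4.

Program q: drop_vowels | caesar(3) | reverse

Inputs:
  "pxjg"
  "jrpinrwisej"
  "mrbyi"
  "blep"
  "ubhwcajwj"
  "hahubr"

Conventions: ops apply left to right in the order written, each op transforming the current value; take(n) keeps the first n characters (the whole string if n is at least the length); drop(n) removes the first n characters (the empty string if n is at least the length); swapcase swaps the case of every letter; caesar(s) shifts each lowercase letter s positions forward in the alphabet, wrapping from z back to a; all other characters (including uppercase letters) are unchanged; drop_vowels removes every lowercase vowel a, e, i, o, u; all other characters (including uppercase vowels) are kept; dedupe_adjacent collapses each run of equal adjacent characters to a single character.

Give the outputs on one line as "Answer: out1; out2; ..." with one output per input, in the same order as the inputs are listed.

"jmas"; "mvzuqsum"; "beup"; "soe"; "mzmfzke"; "uekk"

Execution, op by op:
  "pxjg" -> "pxjg" -> "samj" -> "jmas"
  "jrpinrwisej" -> "jrpnrwsj" -> "musquzvm" -> "mvzuqsum"
  "mrbyi" -> "mrby" -> "pueb" -> "beup"
  "blep" -> "blp" -> "eos" -> "soe"
  "ubhwcajwj" -> "bhwcjwj" -> "ekzfmzm" -> "mzmfzke"
  "hahubr" -> "hhbr" -> "kkeu" -> "uekk"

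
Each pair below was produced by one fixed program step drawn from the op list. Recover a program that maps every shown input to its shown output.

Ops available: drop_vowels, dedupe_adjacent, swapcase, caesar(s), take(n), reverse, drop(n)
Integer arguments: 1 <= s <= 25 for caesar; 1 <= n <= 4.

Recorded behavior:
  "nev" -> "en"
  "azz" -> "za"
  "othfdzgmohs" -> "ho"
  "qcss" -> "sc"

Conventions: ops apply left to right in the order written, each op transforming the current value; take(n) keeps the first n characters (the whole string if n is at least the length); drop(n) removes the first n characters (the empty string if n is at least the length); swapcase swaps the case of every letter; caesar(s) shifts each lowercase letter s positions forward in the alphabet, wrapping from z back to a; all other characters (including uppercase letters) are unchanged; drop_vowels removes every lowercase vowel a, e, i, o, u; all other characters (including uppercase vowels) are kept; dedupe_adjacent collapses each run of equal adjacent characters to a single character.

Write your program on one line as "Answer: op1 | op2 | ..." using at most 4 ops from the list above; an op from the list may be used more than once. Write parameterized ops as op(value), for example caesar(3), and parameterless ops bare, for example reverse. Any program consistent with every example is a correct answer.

reverse | drop(1) | take(2)

Check, running the answer program on each example:
  "nev" -> "ven" -> "en" -> "en"
  "azz" -> "zza" -> "za" -> "za"
  "othfdzgmohs" -> "shomgzdfhto" -> "homgzdfhto" -> "ho"
  "qcss" -> "sscq" -> "scq" -> "sc"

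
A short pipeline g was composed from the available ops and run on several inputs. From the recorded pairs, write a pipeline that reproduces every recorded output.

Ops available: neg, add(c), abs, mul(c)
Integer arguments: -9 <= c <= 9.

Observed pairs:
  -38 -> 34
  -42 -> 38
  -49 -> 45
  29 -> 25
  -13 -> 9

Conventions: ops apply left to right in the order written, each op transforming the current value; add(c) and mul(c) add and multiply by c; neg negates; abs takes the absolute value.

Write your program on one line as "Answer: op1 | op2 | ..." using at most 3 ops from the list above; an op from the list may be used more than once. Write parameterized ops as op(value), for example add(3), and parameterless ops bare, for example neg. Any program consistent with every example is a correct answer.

neg | abs | add(-4)

Check, running the answer program on each example:
  -38 -> 38 -> 38 -> 34
  -42 -> 42 -> 42 -> 38
  -49 -> 49 -> 49 -> 45
  29 -> -29 -> 29 -> 25
  -13 -> 13 -> 13 -> 9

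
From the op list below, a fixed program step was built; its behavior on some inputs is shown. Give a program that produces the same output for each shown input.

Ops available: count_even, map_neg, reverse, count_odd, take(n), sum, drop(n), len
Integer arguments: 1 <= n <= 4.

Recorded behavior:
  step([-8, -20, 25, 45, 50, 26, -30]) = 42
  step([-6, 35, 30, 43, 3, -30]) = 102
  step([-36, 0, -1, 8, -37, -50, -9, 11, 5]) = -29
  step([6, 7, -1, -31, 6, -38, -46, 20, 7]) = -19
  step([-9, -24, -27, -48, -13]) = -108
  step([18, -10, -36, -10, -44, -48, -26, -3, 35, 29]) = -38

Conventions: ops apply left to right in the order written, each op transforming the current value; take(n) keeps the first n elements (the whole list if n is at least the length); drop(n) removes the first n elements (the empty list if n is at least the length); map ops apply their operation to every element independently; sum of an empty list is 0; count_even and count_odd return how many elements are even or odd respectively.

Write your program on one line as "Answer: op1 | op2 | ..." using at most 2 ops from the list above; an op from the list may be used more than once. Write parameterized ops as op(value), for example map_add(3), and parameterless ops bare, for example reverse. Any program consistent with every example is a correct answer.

take(4) | sum

Check, running the answer program on each example:
  [-8, -20, 25, 45, 50, 26, -30] -> [-8, -20, 25, 45] -> 42
  [-6, 35, 30, 43, 3, -30] -> [-6, 35, 30, 43] -> 102
  [-36, 0, -1, 8, -37, -50, -9, 11, 5] -> [-36, 0, -1, 8] -> -29
  [6, 7, -1, -31, 6, -38, -46, 20, 7] -> [6, 7, -1, -31] -> -19
  [-9, -24, -27, -48, -13] -> [-9, -24, -27, -48] -> -108
  [18, -10, -36, -10, -44, -48, -26, -3, 35, 29] -> [18, -10, -36, -10] -> -38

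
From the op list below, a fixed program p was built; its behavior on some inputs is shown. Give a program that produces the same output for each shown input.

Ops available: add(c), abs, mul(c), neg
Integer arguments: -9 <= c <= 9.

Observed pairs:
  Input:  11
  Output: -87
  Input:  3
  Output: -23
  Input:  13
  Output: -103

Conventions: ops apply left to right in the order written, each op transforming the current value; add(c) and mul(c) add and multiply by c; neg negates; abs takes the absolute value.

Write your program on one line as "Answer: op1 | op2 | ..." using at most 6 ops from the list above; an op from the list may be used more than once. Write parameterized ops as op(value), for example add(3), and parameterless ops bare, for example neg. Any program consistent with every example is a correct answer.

mul(-8) | add(-5) | add(8) | add(-7) | add(5)

Check, running the answer program on each example:
  11 -> -88 -> -93 -> -85 -> -92 -> -87
  3 -> -24 -> -29 -> -21 -> -28 -> -23
  13 -> -104 -> -109 -> -101 -> -108 -> -103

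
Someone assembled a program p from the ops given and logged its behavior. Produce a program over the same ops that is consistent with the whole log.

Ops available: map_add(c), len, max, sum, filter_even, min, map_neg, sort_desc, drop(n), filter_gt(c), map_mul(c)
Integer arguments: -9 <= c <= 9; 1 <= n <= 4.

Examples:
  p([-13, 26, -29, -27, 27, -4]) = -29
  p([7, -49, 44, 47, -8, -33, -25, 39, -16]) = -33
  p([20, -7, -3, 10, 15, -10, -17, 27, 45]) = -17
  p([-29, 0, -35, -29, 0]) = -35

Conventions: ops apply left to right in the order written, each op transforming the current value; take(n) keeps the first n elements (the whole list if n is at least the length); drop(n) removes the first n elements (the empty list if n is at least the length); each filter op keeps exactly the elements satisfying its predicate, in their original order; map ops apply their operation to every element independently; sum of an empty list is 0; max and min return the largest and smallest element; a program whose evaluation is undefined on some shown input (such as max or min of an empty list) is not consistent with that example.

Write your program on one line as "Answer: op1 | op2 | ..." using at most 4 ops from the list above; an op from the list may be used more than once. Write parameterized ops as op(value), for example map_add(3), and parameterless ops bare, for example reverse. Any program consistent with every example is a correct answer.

drop(2) | sort_desc | min

Check, running the answer program on each example:
  [-13, 26, -29, -27, 27, -4] -> [-29, -27, 27, -4] -> [27, -4, -27, -29] -> -29
  [7, -49, 44, 47, -8, -33, -25, 39, -16] -> [44, 47, -8, -33, -25, 39, -16] -> [47, 44, 39, -8, -16, -25, -33] -> -33
  [20, -7, -3, 10, 15, -10, -17, 27, 45] -> [-3, 10, 15, -10, -17, 27, 45] -> [45, 27, 15, 10, -3, -10, -17] -> -17
  [-29, 0, -35, -29, 0] -> [-35, -29, 0] -> [0, -29, -35] -> -35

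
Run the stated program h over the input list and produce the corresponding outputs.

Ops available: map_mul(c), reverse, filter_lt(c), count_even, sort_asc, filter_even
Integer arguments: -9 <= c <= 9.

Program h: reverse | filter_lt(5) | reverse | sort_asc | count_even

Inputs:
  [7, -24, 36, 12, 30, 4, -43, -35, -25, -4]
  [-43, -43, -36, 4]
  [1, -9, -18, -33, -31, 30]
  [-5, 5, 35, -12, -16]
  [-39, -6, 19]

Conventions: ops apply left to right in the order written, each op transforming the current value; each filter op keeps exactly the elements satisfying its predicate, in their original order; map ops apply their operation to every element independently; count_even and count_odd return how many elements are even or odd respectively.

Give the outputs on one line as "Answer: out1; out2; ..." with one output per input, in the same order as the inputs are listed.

Execution, op by op:
  [7, -24, 36, 12, 30, 4, -43, -35, -25, -4] -> [-4, -25, -35, -43, 4, 30, 12, 36, -24, 7] -> [-4, -25, -35, -43, 4, -24] -> [-24, 4, -43, -35, -25, -4] -> [-43, -35, -25, -24, -4, 4] -> 3
  [-43, -43, -36, 4] -> [4, -36, -43, -43] -> [4, -36, -43, -43] -> [-43, -43, -36, 4] -> [-43, -43, -36, 4] -> 2
  [1, -9, -18, -33, -31, 30] -> [30, -31, -33, -18, -9, 1] -> [-31, -33, -18, -9, 1] -> [1, -9, -18, -33, -31] -> [-33, -31, -18, -9, 1] -> 1
  [-5, 5, 35, -12, -16] -> [-16, -12, 35, 5, -5] -> [-16, -12, -5] -> [-5, -12, -16] -> [-16, -12, -5] -> 2
  [-39, -6, 19] -> [19, -6, -39] -> [-6, -39] -> [-39, -6] -> [-39, -6] -> 1

3; 2; 1; 2; 1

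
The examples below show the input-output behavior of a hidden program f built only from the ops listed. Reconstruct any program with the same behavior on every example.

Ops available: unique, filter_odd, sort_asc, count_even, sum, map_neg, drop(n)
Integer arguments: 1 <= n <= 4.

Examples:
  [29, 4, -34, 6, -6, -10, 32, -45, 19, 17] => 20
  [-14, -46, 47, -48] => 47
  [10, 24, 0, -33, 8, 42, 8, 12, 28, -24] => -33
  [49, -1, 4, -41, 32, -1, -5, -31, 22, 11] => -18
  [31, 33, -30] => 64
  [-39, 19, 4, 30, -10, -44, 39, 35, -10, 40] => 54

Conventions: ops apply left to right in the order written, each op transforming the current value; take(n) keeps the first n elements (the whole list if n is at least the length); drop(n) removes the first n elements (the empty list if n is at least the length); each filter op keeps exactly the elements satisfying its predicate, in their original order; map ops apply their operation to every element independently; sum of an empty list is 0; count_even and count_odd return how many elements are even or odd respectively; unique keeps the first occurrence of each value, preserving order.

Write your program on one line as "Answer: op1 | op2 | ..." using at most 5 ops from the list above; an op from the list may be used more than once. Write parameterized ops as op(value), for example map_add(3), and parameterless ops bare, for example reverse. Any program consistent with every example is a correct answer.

map_neg | filter_odd | unique | map_neg | sum

Check, running the answer program on each example:
  [29, 4, -34, 6, -6, -10, 32, -45, 19, 17] -> [-29, -4, 34, -6, 6, 10, -32, 45, -19, -17] -> [-29, 45, -19, -17] -> [-29, 45, -19, -17] -> [29, -45, 19, 17] -> 20
  [-14, -46, 47, -48] -> [14, 46, -47, 48] -> [-47] -> [-47] -> [47] -> 47
  [10, 24, 0, -33, 8, 42, 8, 12, 28, -24] -> [-10, -24, 0, 33, -8, -42, -8, -12, -28, 24] -> [33] -> [33] -> [-33] -> -33
  [49, -1, 4, -41, 32, -1, -5, -31, 22, 11] -> [-49, 1, -4, 41, -32, 1, 5, 31, -22, -11] -> [-49, 1, 41, 1, 5, 31, -11] -> [-49, 1, 41, 5, 31, -11] -> [49, -1, -41, -5, -31, 11] -> -18
  [31, 33, -30] -> [-31, -33, 30] -> [-31, -33] -> [-31, -33] -> [31, 33] -> 64
  [-39, 19, 4, 30, -10, -44, 39, 35, -10, 40] -> [39, -19, -4, -30, 10, 44, -39, -35, 10, -40] -> [39, -19, -39, -35] -> [39, -19, -39, -35] -> [-39, 19, 39, 35] -> 54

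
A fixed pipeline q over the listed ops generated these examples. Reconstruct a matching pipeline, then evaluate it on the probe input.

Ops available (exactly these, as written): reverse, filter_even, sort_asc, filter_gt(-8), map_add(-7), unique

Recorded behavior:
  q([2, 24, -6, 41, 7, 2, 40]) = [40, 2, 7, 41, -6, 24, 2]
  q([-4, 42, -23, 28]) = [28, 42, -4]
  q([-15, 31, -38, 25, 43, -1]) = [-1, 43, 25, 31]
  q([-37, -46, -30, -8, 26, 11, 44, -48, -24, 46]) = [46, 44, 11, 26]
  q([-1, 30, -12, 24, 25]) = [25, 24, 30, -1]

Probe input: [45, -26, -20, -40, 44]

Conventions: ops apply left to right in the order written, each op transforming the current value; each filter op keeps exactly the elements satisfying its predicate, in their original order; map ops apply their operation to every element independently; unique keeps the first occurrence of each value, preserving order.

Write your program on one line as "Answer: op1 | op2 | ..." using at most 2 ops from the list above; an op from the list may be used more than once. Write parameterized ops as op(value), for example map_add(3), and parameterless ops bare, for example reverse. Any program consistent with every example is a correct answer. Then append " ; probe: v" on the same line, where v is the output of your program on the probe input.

reverse | filter_gt(-8) ; probe: [44, 45]

Check, running the answer program on each example:
  [2, 24, -6, 41, 7, 2, 40] -> [40, 2, 7, 41, -6, 24, 2] -> [40, 2, 7, 41, -6, 24, 2]
  [-4, 42, -23, 28] -> [28, -23, 42, -4] -> [28, 42, -4]
  [-15, 31, -38, 25, 43, -1] -> [-1, 43, 25, -38, 31, -15] -> [-1, 43, 25, 31]
  [-37, -46, -30, -8, 26, 11, 44, -48, -24, 46] -> [46, -24, -48, 44, 11, 26, -8, -30, -46, -37] -> [46, 44, 11, 26]
  [-1, 30, -12, 24, 25] -> [25, 24, -12, 30, -1] -> [25, 24, 30, -1]
  probe: [45, -26, -20, -40, 44] -> [44, -40, -20, -26, 45] -> [44, 45]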